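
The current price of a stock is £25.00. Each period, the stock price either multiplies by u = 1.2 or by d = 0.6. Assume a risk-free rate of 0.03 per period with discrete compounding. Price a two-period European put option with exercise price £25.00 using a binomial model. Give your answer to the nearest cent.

Risk-neutral probability p = (1 + 0.03 − 0.6)/(1.2 − 0.6) = 0.4300/0.6000 = 0.7167
Terminal stock prices: S_uu = 36, S_ud = 18, S_dd = 9
Terminal payoffs (K − S): max(-11, 0) = 0, max(7, 0) = 7, max(16, 0) = 16
Node u (S = 30): V_u = 1/1.03·[0.7167·0.0000 + 0.2833·7.0000] = 1.9256
Node d (S = 15): V_d = 1/1.03·[0.7167·7.0000 + 0.2833·16.0000] = 9.2718
Node 0 (S = 25): V_0 = 1/1.03·[0.7167·1.9256 + 0.2833·9.2718] = 3.8903

£3.89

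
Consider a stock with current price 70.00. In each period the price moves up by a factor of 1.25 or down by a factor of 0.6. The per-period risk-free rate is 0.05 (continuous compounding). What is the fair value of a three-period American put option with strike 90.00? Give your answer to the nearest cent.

24.25

Risk-neutral probability p = (e^0.05 − 0.6)/(1.25 − 0.6) = 0.4513/0.6500 = 0.6943
Terminal stock prices: S_uuu = 136.7, S_uud = 65.62, S_udd = 31.5, S_ddd = 15.12
Terminal payoffs (K − S): max(-46.72, 0) = 0, max(24.38, 0) = 24.38, max(58.5, 0) = 58.5, max(74.88, 0) = 74.88
Node uu (S = 109.4): continuation = e^(−0.05)·[0.6943·0.0000 + 0.3057·24.3750] = 7.0889; exercise value = 0.0000 ≤ continuation, so V_uu = 7.0889
Node ud (S = 52.5): continuation = e^(−0.05)·[0.6943·24.3750 + 0.3057·58.5000] = 33.1106; exercise value = 37.5000 > continuation, so V_ud = 37.5000 (exercise)
Node dd (S = 25.2): continuation = e^(−0.05)·[0.6943·58.5000 + 0.3057·74.8800] = 60.4106; exercise value = 64.8000 > continuation, so V_dd = 64.8000 (exercise)
Node u (S = 87.5): continuation = e^(−0.05)·[0.6943·7.0889 + 0.3057·37.5000] = 15.5875; exercise value = 2.5000 ≤ continuation, so V_u = 15.5875
Node d (S = 42): continuation = e^(−0.05)·[0.6943·37.5000 + 0.3057·64.8000] = 43.6106; exercise value = 48.0000 > continuation, so V_d = 48.0000 (exercise)
Node 0 (S = 70): continuation = e^(−0.05)·[0.6943·15.5875 + 0.3057·48.0000] = 24.2537; exercise value = 20.0000 ≤ continuation, so V_0 = 24.2537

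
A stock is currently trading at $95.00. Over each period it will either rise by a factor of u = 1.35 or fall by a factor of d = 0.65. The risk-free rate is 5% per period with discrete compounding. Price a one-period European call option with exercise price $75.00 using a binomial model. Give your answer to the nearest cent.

Risk-neutral probability p = (1 + 0.05 − 0.65)/(1.35 − 0.65) = 0.4000/0.7000 = 0.5714
Terminal stock prices: S_u = 128.2, S_d = 61.75
Terminal payoffs (S − K): max(53.25, 0) = 53.25, max(-13.25, 0) = 0
Node 0 (S = 95): V_0 = 1/1.05·[0.5714·53.2500 + 0.4286·0.0000] = 28.9796

$28.98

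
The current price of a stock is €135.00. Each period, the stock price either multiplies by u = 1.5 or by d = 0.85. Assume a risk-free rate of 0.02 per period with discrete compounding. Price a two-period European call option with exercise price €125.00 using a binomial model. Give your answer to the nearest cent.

Risk-neutral probability p = (1 + 0.02 − 0.85)/(1.5 − 0.85) = 0.1700/0.6500 = 0.2615
Terminal stock prices: S_uu = 303.8, S_ud = 172.1, S_dd = 97.54
Terminal payoffs (S − K): max(178.8, 0) = 178.8, max(47.12, 0) = 47.12, max(-27.46, 0) = 0
Node u (S = 202.5): V_u = 1/1.02·[0.2615·178.7500 + 0.7385·47.1250] = 79.9510
Node d (S = 114.8): V_d = 1/1.02·[0.2615·47.1250 + 0.7385·0.0000] = 12.0833
Node 0 (S = 135): V_0 = 1/1.02·[0.2615·79.9510 + 0.7385·12.0833] = 29.2484

€29.25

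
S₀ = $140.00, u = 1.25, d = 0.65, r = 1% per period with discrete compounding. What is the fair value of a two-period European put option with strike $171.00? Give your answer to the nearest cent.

Risk-neutral probability p = (1 + 0.01 − 0.65)/(1.25 − 0.65) = 0.3600/0.6000 = 0.6000
Terminal stock prices: S_uu = 218.8, S_ud = 113.8, S_dd = 59.15
Terminal payoffs (K − S): max(-47.75, 0) = 0, max(57.25, 0) = 57.25, max(111.8, 0) = 111.8
Node u (S = 175): V_u = 1/1.01·[0.6000·0.0000 + 0.4000·57.2500] = 22.6733
Node d (S = 91): V_d = 1/1.01·[0.6000·57.2500 + 0.4000·111.8500] = 78.3069
Node 0 (S = 140): V_0 = 1/1.01·[0.6000·22.6733 + 0.4000·78.3069] = 44.4819

$44.48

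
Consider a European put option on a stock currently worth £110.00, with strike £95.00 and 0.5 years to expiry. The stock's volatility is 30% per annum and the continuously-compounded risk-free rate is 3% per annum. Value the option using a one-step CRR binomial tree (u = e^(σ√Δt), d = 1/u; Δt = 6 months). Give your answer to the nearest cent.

CRR parameters: u = e^(σ√Δt) = e^(0.3·√0.5) = 1.2363, d = 1/u = 0.8089
Per-period rate: rΔt = 0.03·0.5 = 0.015, so R = e^0.015 = 1.0151
Risk-neutral probability p = (e^0.015 − 0.8089)/(1.2363 − 0.8089) = 0.2063/0.4275 = 0.4825
Terminal stock prices: S_u = 136, S_d = 88.97
Terminal payoffs (K − S): max(-40.99, 0) = 0, max(6.026, 0) = 6.026
Node 0 (S = 110): V_0 = e^(−0.015)·[0.4825·0.0000 + 0.5175·6.0256] = 3.0717

£3.07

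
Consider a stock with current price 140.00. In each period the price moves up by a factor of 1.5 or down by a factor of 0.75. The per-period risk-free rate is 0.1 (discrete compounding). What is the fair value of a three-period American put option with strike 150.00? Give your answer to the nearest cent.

Risk-neutral probability p = (1 + 0.1 − 0.75)/(1.5 − 0.75) = 0.3500/0.7500 = 0.4667
Terminal stock prices: S_uuu = 472.5, S_uud = 236.2, S_udd = 118.1, S_ddd = 59.06
Terminal payoffs (K − S): max(-322.5, 0) = 0, max(-86.25, 0) = 0, max(31.88, 0) = 31.88, max(90.94, 0) = 90.94
Node uu (S = 315): continuation = 1/1.1·[0.4667·0.0000 + 0.5333·0.0000] = 0.0000; exercise value = 0.0000 ≤ continuation, so V_uu = 0.0000
Node ud (S = 157.5): continuation = 1/1.1·[0.4667·0.0000 + 0.5333·31.8750] = 15.4545; exercise value = 0.0000 ≤ continuation, so V_ud = 15.4545
Node dd (S = 78.75): continuation = 1/1.1·[0.4667·31.8750 + 0.5333·90.9375] = 57.6136; exercise value = 71.2500 > continuation, so V_dd = 71.2500 (exercise)
Node u (S = 210): continuation = 1/1.1·[0.4667·0.0000 + 0.5333·15.4545] = 7.4931; exercise value = 0.0000 ≤ continuation, so V_u = 7.4931
Node d (S = 105): continuation = 1/1.1·[0.4667·15.4545 + 0.5333·71.2500] = 41.1019; exercise value = 45.0000 > continuation, so V_d = 45.0000 (exercise)
Node 0 (S = 140): continuation = 1/1.1·[0.4667·7.4931 + 0.5333·45.0000] = 24.9971; exercise value = 10.0000 ≤ continuation, so V_0 = 24.9971

25.00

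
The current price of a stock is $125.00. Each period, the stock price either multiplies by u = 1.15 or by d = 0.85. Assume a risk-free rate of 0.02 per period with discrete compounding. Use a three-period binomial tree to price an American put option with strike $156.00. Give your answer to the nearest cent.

Risk-neutral probability p = (1 + 0.02 − 0.85)/(1.15 − 0.85) = 0.1700/0.3000 = 0.5667
Terminal stock prices: S_uuu = 190.1, S_uud = 140.5, S_udd = 103.9, S_ddd = 76.77
Terminal payoffs (K − S): max(-34.11, 0) = 0, max(15.48, 0) = 15.48, max(52.14, 0) = 52.14, max(79.23, 0) = 79.23
Node uu (S = 165.3): continuation = 1/1.02·[0.5667·0.0000 + 0.4333·15.4844] = 6.5783; exercise value = 0.0000 ≤ continuation, so V_uu = 6.5783
Node ud (S = 122.2): continuation = 1/1.02·[0.5667·15.4844 + 0.4333·52.1406] = 30.7537; exercise value = 33.8125 > continuation, so V_ud = 33.8125 (exercise)
Node dd (S = 90.31): continuation = 1/1.02·[0.5667·52.1406 + 0.4333·79.2344] = 62.6287; exercise value = 65.6875 > continuation, so V_dd = 65.6875 (exercise)
Node u (S = 143.8): continuation = 1/1.02·[0.5667·6.5783 + 0.4333·33.8125] = 18.0194; exercise value = 12.2500 ≤ continuation, so V_u = 18.0194
Node d (S = 106.2): continuation = 1/1.02·[0.5667·33.8125 + 0.4333·65.6875] = 46.6912; exercise value = 49.7500 > continuation, so V_d = 49.7500 (exercise)
Node 0 (S = 125): continuation = 1/1.02·[0.5667·18.0194 + 0.4333·49.7500] = 31.1464; exercise value = 31.0000 ≤ continuation, so V_0 = 31.1464

$31.15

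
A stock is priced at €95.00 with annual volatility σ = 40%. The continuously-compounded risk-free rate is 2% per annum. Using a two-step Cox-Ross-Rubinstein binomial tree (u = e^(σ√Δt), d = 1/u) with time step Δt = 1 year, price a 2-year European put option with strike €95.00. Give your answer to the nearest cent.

€16.57

CRR parameters: u = e^(σ√Δt) = e^(0.4·√1) = 1.4918, d = 1/u = 0.6703
Per-period rate: rΔt = 0.02·1 = 0.02, so R = e^0.02 = 1.0202
Risk-neutral probability p = (e^0.02 − 0.6703)/(1.4918 − 0.6703) = 0.3499/0.8215 = 0.4259
Terminal stock prices: S_uu = 211.4, S_ud = 95, S_dd = 42.69
Terminal payoffs (K − S): max(-116.4, 0) = 0, max(0, 0) = 0, max(52.31, 0) = 52.31
Node u (S = 141.7): V_u = e^(−0.02)·[0.4259·0.0000 + 0.5741·0.0000] = 0.0000
Node d (S = 63.68): V_d = e^(−0.02)·[0.4259·0.0000 + 0.5741·52.3137] = 29.4385
Node 0 (S = 95): V_0 = e^(−0.02)·[0.4259·0.0000 + 0.5741·29.4385] = 16.5659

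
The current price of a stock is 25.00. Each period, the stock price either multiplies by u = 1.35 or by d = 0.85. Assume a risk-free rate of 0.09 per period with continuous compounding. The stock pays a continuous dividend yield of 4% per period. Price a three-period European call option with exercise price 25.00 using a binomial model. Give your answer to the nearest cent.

4.86

Per-period risk-free factor R = e^0.09 = 1.0942; dividend-adjusted growth = e^(0.09−0.04) = 1.0513.
Risk-neutral probability p = (1.0513 − 0.85)/(1.35 − 0.85) = 0.2013/0.5000 = 0.4025
Terminal stock prices: S_uuu = 61.51, S_uud = 38.73, S_udd = 24.38, S_ddd = 15.35
Terminal payoffs (S − K): max(36.51, 0) = 36.51, max(13.73, 0) = 13.73, max(-0.6156, 0) = 0, max(-9.647, 0) = 0
Node uu (S = 45.56): V_uu = e^(−0.09)·[0.4025·36.5094 + 0.5975·13.7281] = 20.9277
Node ud (S = 28.69): V_ud = e^(−0.09)·[0.4025·13.7281 + 0.5975·0.0000] = 5.0505
Node dd (S = 18.06): V_dd = e^(−0.09)·[0.4025·0.0000 + 0.5975·0.0000] = 0.0000
Node u (S = 33.75): V_u = e^(−0.09)·[0.4025·20.9277 + 0.5975·5.0505] = 10.4570
Node d (S = 21.25): V_d = e^(−0.09)·[0.4025·5.0505 + 0.5975·0.0000] = 1.8581
Node 0 (S = 25): V_0 = e^(−0.09)·[0.4025·10.4570 + 0.5975·1.8581] = 4.8616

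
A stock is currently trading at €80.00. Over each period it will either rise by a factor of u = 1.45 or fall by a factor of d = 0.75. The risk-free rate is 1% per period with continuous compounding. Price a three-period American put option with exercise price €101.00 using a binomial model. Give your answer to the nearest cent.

Risk-neutral probability p = (e^0.01 − 0.75)/(1.45 − 0.75) = 0.2601/0.7000 = 0.3715
Terminal stock prices: S_uuu = 243.9, S_uud = 126.1, S_udd = 65.25, S_ddd = 33.75
Terminal payoffs (K − S): max(-142.9, 0) = 0, max(-25.15, 0) = 0, max(35.75, 0) = 35.75, max(67.25, 0) = 67.25
Node uu (S = 168.2): continuation = e^(−0.01)·[0.3715·0.0000 + 0.6285·0.0000] = 0.0000; exercise value = 0.0000 ≤ continuation, so V_uu = 0.0000
Node ud (S = 87): continuation = e^(−0.01)·[0.3715·0.0000 + 0.6285·35.7500] = 22.2453; exercise value = 14.0000 ≤ continuation, so V_ud = 22.2453
Node dd (S = 45): continuation = e^(−0.01)·[0.3715·35.7500 + 0.6285·67.2500] = 54.9950; exercise value = 56.0000 > continuation, so V_dd = 56.0000 (exercise)
Node u (S = 116): continuation = e^(−0.01)·[0.3715·0.0000 + 0.6285·22.2453] = 13.8420; exercise value = 0.0000 ≤ continuation, so V_u = 13.8420
Node d (S = 60): continuation = e^(−0.01)·[0.3715·22.2453 + 0.6285·56.0000] = 43.0277; exercise value = 41.0000 ≤ continuation, so V_d = 43.0277
Node 0 (S = 80): continuation = e^(−0.01)·[0.3715·13.8420 + 0.6285·43.0277] = 31.8650; exercise value = 21.0000 ≤ continuation, so V_0 = 31.8650

€31.86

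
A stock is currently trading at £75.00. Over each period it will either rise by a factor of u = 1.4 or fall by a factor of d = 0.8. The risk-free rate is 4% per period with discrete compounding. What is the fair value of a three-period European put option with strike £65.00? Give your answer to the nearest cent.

Risk-neutral probability p = (1 + 0.04 − 0.8)/(1.4 − 0.8) = 0.2400/0.6000 = 0.4000
Terminal stock prices: S_uuu = 205.8, S_uud = 117.6, S_udd = 67.2, S_ddd = 38.4
Terminal payoffs (K − S): max(-140.8, 0) = 0, max(-52.6, 0) = 0, max(-2.2, 0) = 0, max(26.6, 0) = 26.6
Node uu (S = 147): V_uu = 1/1.04·[0.4000·0.0000 + 0.6000·0.0000] = 0.0000
Node ud (S = 84): V_ud = 1/1.04·[0.4000·0.0000 + 0.6000·0.0000] = 0.0000
Node dd (S = 48): V_dd = 1/1.04·[0.4000·0.0000 + 0.6000·26.6000] = 15.3462
Node u (S = 105): V_u = 1/1.04·[0.4000·0.0000 + 0.6000·0.0000] = 0.0000
Node d (S = 60): V_d = 1/1.04·[0.4000·0.0000 + 0.6000·15.3462] = 8.8536
Node 0 (S = 75): V_0 = 1/1.04·[0.4000·0.0000 + 0.6000·8.8536] = 5.1078

£5.11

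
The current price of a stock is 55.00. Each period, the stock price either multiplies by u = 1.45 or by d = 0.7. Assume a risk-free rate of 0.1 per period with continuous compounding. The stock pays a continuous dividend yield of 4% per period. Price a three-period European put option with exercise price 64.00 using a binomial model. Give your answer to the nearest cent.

Per-period risk-free factor R = e^0.1 = 1.1052; dividend-adjusted growth = e^(0.1−0.04) = 1.0618.
Risk-neutral probability p = (1.0618 − 0.7)/(1.45 − 0.7) = 0.3618/0.7500 = 0.4824
Terminal stock prices: S_uuu = 167.7, S_uud = 80.95, S_udd = 39.08, S_ddd = 18.86
Terminal payoffs (K − S): max(-103.7, 0) = 0, max(-16.95, 0) = 0, max(24.92, 0) = 24.92, max(45.14, 0) = 45.14
Node uu (S = 115.6): V_uu = e^(−0.1)·[0.4824·0.0000 + 0.5176·0.0000] = 0.0000
Node ud (S = 55.82): V_ud = e^(−0.1)·[0.4824·0.0000 + 0.5176·24.9225] = 11.6712
Node dd (S = 26.95): V_dd = e^(−0.1)·[0.4824·24.9225 + 0.5176·45.1350] = 32.0163
Node u (S = 79.75): V_u = e^(−0.1)·[0.4824·0.0000 + 0.5176·11.6712] = 5.4656
Node d (S = 38.5): V_d = e^(−0.1)·[0.4824·11.6712 + 0.5176·32.0163] = 20.0882
Node 0 (S = 55): V_0 = e^(−0.1)·[0.4824·5.4656 + 0.5176·20.0882] = 11.7932

11.79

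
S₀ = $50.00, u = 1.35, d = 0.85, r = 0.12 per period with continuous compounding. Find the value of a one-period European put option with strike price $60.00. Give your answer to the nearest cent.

Risk-neutral probability p = (e^0.12 − 0.85)/(1.35 − 0.85) = 0.2775/0.5000 = 0.5550
Terminal stock prices: S_u = 67.5, S_d = 42.5
Terminal payoffs (K − S): max(-7.5, 0) = 0, max(17.5, 0) = 17.5
Node 0 (S = 50): V_0 = e^(−0.12)·[0.5550·0.0000 + 0.4450·17.5000] = 6.9070

$6.91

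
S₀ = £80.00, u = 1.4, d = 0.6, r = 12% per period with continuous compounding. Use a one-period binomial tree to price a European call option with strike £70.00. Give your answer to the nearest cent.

£24.56

Risk-neutral probability p = (e^0.12 − 0.6)/(1.4 − 0.6) = 0.5275/0.8000 = 0.6594
Terminal stock prices: S_u = 112, S_d = 48
Terminal payoffs (S − K): max(42, 0) = 42, max(-22, 0) = 0
Node 0 (S = 80): V_0 = e^(−0.12)·[0.6594·42.0000 + 0.3406·0.0000] = 24.5620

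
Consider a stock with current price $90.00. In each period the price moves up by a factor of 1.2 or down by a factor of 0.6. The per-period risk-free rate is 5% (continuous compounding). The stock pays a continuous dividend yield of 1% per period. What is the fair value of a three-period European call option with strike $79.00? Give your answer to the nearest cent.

$26.12

Per-period risk-free factor R = e^0.05 = 1.0513; dividend-adjusted growth = e^(0.05−0.01) = 1.0408.
Risk-neutral probability p = (1.0408 − 0.6)/(1.2 − 0.6) = 0.4408/0.6000 = 0.7347
Terminal stock prices: S_uuu = 155.5, S_uud = 77.76, S_udd = 38.88, S_ddd = 19.44
Terminal payoffs (S − K): max(76.52, 0) = 76.52, max(-1.24, 0) = 0, max(-40.12, 0) = 0, max(-59.56, 0) = 0
Node uu (S = 129.6): V_uu = e^(−0.05)·[0.7347·76.5200 + 0.2653·0.0000] = 53.4763
Node ud (S = 64.8): V_ud = e^(−0.05)·[0.7347·0.0000 + 0.2653·0.0000] = 0.0000
Node dd (S = 32.4): V_dd = e^(−0.05)·[0.7347·0.0000 + 0.2653·0.0000] = 0.0000
Node u (S = 108): V_u = e^(−0.05)·[0.7347·53.4763 + 0.2653·0.0000] = 37.3721
Node d (S = 54): V_d = e^(−0.05)·[0.7347·0.0000 + 0.2653·0.0000] = 0.0000
Node 0 (S = 90): V_0 = e^(−0.05)·[0.7347·37.3721 + 0.2653·0.0000] = 26.1176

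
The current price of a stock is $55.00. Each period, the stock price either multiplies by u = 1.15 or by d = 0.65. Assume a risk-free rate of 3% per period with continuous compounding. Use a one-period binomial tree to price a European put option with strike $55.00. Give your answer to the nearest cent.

$4.47

Risk-neutral probability p = (e^0.03 − 0.65)/(1.15 − 0.65) = 0.3805/0.5000 = 0.7609
Terminal stock prices: S_u = 63.25, S_d = 35.75
Terminal payoffs (K − S): max(-8.25, 0) = 0, max(19.25, 0) = 19.25
Node 0 (S = 55): V_0 = e^(−0.03)·[0.7609·0.0000 + 0.2391·19.2500] = 4.4665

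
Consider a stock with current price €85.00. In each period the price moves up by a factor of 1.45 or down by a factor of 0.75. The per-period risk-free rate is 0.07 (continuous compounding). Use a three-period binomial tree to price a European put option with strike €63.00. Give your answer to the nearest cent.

€3.45

Risk-neutral probability p = (e^0.07 − 0.75)/(1.45 − 0.75) = 0.3225/0.7000 = 0.4607
Terminal stock prices: S_uuu = 259.1, S_uud = 134, S_udd = 69.33, S_ddd = 35.86
Terminal payoffs (K − S): max(-196.1, 0) = 0, max(-71.03, 0) = 0, max(-6.328, 0) = 0, max(27.14, 0) = 27.14
Node uu (S = 178.7): V_uu = e^(−0.07)·[0.4607·0.0000 + 0.5393·0.0000] = 0.0000
Node ud (S = 92.44): V_ud = e^(−0.07)·[0.4607·0.0000 + 0.5393·0.0000] = 0.0000
Node dd (S = 47.81): V_dd = e^(−0.07)·[0.4607·0.0000 + 0.5393·27.1406] = 13.6467
Node u (S = 123.2): V_u = e^(−0.07)·[0.4607·0.0000 + 0.5393·0.0000] = 0.0000
Node d (S = 63.75): V_d = e^(−0.07)·[0.4607·0.0000 + 0.5393·13.6467] = 6.8618
Node 0 (S = 85): V_0 = e^(−0.07)·[0.4607·0.0000 + 0.5393·6.8618] = 3.4502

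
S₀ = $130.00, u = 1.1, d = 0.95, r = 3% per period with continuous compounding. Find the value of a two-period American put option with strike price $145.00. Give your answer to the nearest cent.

Risk-neutral probability p = (e^0.03 − 0.95)/(1.1 − 0.95) = 0.0805/0.1500 = 0.5364
Terminal stock prices: S_uu = 157.3, S_ud = 135.8, S_dd = 117.3
Terminal payoffs (K − S): max(-12.3, 0) = 0, max(9.15, 0) = 9.15, max(27.67, 0) = 27.67
Node u (S = 143): continuation = e^(−0.03)·[0.5364·0.0000 + 0.4636·9.1500] = 4.1169; exercise value = 2.0000 ≤ continuation, so V_u = 4.1169
Node d (S = 123.5): continuation = e^(−0.03)·[0.5364·9.1500 + 0.4636·27.6750] = 17.2146; exercise value = 21.5000 > continuation, so V_d = 21.5000 (exercise)
Node 0 (S = 130): continuation = e^(−0.03)·[0.5364·4.1169 + 0.4636·21.5000] = 11.8165; exercise value = 15.0000 > continuation, so V_0 = 15.0000 (exercise)

$15.00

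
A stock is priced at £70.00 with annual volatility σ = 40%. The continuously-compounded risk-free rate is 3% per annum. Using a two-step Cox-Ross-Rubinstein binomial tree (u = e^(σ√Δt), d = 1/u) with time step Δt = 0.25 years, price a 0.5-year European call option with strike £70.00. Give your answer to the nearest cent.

£7.46

CRR parameters: u = e^(σ√Δt) = e^(0.4·√0.25) = 1.2214, d = 1/u = 0.8187
Per-period rate: rΔt = 0.03·0.25 = 0.0075, so R = e^0.0075 = 1.0075
Risk-neutral probability p = (e^0.0075 − 0.8187)/(1.2214 − 0.8187) = 0.1888/0.4027 = 0.4689
Terminal stock prices: S_uu = 104.4, S_ud = 70, S_dd = 46.92
Terminal payoffs (S − K): max(34.43, 0) = 34.43, max(0, 0) = 0, max(-23.08, 0) = 0
Node u (S = 85.5): V_u = e^(−0.0075)·[0.4689·34.4277 + 0.5311·0.0000] = 16.0212
Node d (S = 57.31): V_d = e^(−0.0075)·[0.4689·0.0000 + 0.5311·0.0000] = 0.0000
Node 0 (S = 70): V_0 = e^(−0.0075)·[0.4689·16.0212 + 0.5311·0.0000] = 7.4556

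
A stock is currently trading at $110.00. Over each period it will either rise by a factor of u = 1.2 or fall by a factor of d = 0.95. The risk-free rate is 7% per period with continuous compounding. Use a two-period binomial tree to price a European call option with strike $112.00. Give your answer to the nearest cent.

$15.51

Risk-neutral probability p = (e^0.07 − 0.95)/(1.2 − 0.95) = 0.1225/0.2500 = 0.4900
Terminal stock prices: S_uu = 158.4, S_ud = 125.4, S_dd = 99.27
Terminal payoffs (S − K): max(46.4, 0) = 46.4, max(13.4, 0) = 13.4, max(-12.73, 0) = 0
Node u (S = 132): V_u = e^(−0.07)·[0.4900·46.4000 + 0.5100·13.4000] = 27.5719
Node d (S = 104.5): V_d = e^(−0.07)·[0.4900·13.4000 + 0.5100·0.0000] = 6.1225
Node 0 (S = 110): V_0 = e^(−0.07)·[0.4900·27.5719 + 0.5100·6.1225] = 15.5089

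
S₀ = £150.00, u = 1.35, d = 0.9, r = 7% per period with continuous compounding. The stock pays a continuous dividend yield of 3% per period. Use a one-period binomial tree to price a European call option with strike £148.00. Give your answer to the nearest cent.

£15.90

Per-period risk-free factor R = e^0.07 = 1.0725; dividend-adjusted growth = e^(0.07−0.03) = 1.0408.
Risk-neutral probability p = (1.0408 − 0.9)/(1.35 − 0.9) = 0.1408/0.4500 = 0.3129
Terminal stock prices: S_u = 202.5, S_d = 135
Terminal payoffs (S − K): max(54.5, 0) = 54.5, max(-13, 0) = 0
Node 0 (S = 150): V_0 = e^(−0.07)·[0.3129·54.5000 + 0.6871·0.0000] = 15.9008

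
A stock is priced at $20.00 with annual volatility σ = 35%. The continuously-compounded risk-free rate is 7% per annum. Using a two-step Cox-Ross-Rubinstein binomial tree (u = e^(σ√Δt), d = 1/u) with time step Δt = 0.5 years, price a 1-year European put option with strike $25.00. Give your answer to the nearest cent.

CRR parameters: u = e^(σ√Δt) = e^(0.35·√0.5) = 1.2808, d = 1/u = 0.7808
Per-period rate: rΔt = 0.07·0.5 = 0.035, so R = e^0.035 = 1.0356
Risk-neutral probability p = (e^0.035 − 0.7808)/(1.2808 − 0.7808) = 0.2549/0.5000 = 0.5097
Terminal stock prices: S_uu = 32.81, S_ud = 20, S_dd = 12.19
Terminal payoffs (K − S): max(-7.809, 0) = 0, max(5, 0) = 5, max(12.81, 0) = 12.81
Node u (S = 25.62): V_u = e^(−0.035)·[0.5097·0.0000 + 0.4903·5.0000] = 2.3673
Node d (S = 15.62): V_d = e^(−0.035)·[0.5097·5.0000 + 0.4903·12.8083] = 8.5249
Node 0 (S = 20): V_0 = e^(−0.035)·[0.5097·2.3673 + 0.4903·8.5249] = 5.2013

$5.20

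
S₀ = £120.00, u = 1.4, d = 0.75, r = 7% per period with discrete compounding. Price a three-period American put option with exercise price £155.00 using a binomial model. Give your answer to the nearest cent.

£37.17

Risk-neutral probability p = (1 + 0.07 − 0.75)/(1.4 − 0.75) = 0.3200/0.6500 = 0.4923
Terminal stock prices: S_uuu = 329.3, S_uud = 176.4, S_udd = 94.5, S_ddd = 50.62
Terminal payoffs (K − S): max(-174.3, 0) = 0, max(-21.4, 0) = 0, max(60.5, 0) = 60.5, max(104.4, 0) = 104.4
Node uu (S = 235.2): continuation = 1/1.07·[0.4923·0.0000 + 0.5077·0.0000] = 0.0000; exercise value = 0.0000 ≤ continuation, so V_uu = 0.0000
Node ud (S = 126): continuation = 1/1.07·[0.4923·0.0000 + 0.5077·60.5000] = 28.7060; exercise value = 29.0000 > continuation, so V_ud = 29.0000 (exercise)
Node dd (S = 67.5): continuation = 1/1.07·[0.4923·60.5000 + 0.5077·104.3750] = 77.3598; exercise value = 87.5000 > continuation, so V_dd = 87.5000 (exercise)
Node u (S = 168): continuation = 1/1.07·[0.4923·0.0000 + 0.5077·29.0000] = 13.7599; exercise value = 0.0000 ≤ continuation, so V_u = 13.7599
Node d (S = 90): continuation = 1/1.07·[0.4923·29.0000 + 0.5077·87.5000] = 54.8598; exercise value = 65.0000 > continuation, so V_d = 65.0000 (exercise)
Node 0 (S = 120): continuation = 1/1.07·[0.4923·13.7599 + 0.5077·65.0000] = 37.1721; exercise value = 35.0000 ≤ continuation, so V_0 = 37.1721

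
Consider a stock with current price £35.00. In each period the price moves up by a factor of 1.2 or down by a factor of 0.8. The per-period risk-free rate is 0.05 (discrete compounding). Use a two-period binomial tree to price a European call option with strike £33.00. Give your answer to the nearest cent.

£6.42

Risk-neutral probability p = (1 + 0.05 − 0.8)/(1.2 − 0.8) = 0.2500/0.4000 = 0.6250
Terminal stock prices: S_uu = 50.4, S_ud = 33.6, S_dd = 22.4
Terminal payoffs (S − K): max(17.4, 0) = 17.4, max(0.6, 0) = 0.6, max(-10.6, 0) = 0
Node u (S = 42): V_u = 1/1.05·[0.6250·17.4000 + 0.3750·0.6000] = 10.5714
Node d (S = 28): V_d = 1/1.05·[0.6250·0.6000 + 0.3750·0.0000] = 0.3571
Node 0 (S = 35): V_0 = 1/1.05·[0.6250·10.5714 + 0.3750·0.3571] = 6.4201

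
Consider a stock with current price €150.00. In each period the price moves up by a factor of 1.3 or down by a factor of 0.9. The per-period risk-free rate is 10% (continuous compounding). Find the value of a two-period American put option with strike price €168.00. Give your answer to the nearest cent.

€18.00

Risk-neutral probability p = (e^0.1 − 0.9)/(1.3 − 0.9) = 0.2052/0.4000 = 0.5129
Terminal stock prices: S_uu = 253.5, S_ud = 175.5, S_dd = 121.5
Terminal payoffs (K − S): max(-85.5, 0) = 0, max(-7.5, 0) = 0, max(46.5, 0) = 46.5
Node u (S = 195): continuation = e^(−0.1)·[0.5129·0.0000 + 0.4871·0.0000] = 0.0000; exercise value = 0.0000 ≤ continuation, so V_u = 0.0000
Node d (S = 135): continuation = e^(−0.1)·[0.5129·0.0000 + 0.4871·46.5000] = 20.4936; exercise value = 33.0000 > continuation, so V_d = 33.0000 (exercise)
Node 0 (S = 150): continuation = e^(−0.1)·[0.5129·0.0000 + 0.4871·33.0000] = 14.5438; exercise value = 18.0000 > continuation, so V_0 = 18.0000 (exercise)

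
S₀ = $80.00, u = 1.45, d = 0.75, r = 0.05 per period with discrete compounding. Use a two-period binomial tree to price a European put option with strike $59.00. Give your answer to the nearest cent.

$4.15

Risk-neutral probability p = (1 + 0.05 − 0.75)/(1.45 − 0.75) = 0.3000/0.7000 = 0.4286
Terminal stock prices: S_uu = 168.2, S_ud = 87, S_dd = 45
Terminal payoffs (K − S): max(-109.2, 0) = 0, max(-28, 0) = 0, max(14, 0) = 14
Node u (S = 116): V_u = 1/1.05·[0.4286·0.0000 + 0.5714·0.0000] = 0.0000
Node d (S = 60): V_d = 1/1.05·[0.4286·0.0000 + 0.5714·14.0000] = 7.6190
Node 0 (S = 80): V_0 = 1/1.05·[0.4286·0.0000 + 0.5714·7.6190] = 4.1464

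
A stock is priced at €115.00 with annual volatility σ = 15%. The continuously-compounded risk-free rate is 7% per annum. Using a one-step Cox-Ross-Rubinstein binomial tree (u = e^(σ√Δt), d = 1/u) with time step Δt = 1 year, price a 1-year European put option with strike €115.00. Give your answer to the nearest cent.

CRR parameters: u = e^(σ√Δt) = e^(0.15·√1) = 1.1618, d = 1/u = 0.8607
Per-period rate: rΔt = 0.07·1 = 0.07, so R = e^0.07 = 1.0725
Risk-neutral probability p = (e^0.07 − 0.8607)/(1.1618 − 0.8607) = 0.2118/0.3011 = 0.7034
Terminal stock prices: S_u = 133.6, S_d = 98.98
Terminal payoffs (K − S): max(-18.61, 0) = 0, max(16.02, 0) = 16.02
Node 0 (S = 115): V_0 = e^(−0.07)·[0.7034·0.0000 + 0.2966·16.0186] = 4.4305

€4.43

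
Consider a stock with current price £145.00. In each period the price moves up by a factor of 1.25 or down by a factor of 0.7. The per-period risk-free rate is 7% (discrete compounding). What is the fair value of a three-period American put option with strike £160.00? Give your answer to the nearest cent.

Risk-neutral probability p = (1 + 0.07 − 0.7)/(1.25 − 0.7) = 0.3700/0.5500 = 0.6727
Terminal stock prices: S_uuu = 283.2, S_uud = 158.6, S_udd = 88.81, S_ddd = 49.73
Terminal payoffs (K − S): max(-123.2, 0) = 0, max(1.406, 0) = 1.406, max(71.19, 0) = 71.19, max(110.3, 0) = 110.3
Node uu (S = 226.6): continuation = 1/1.07·[0.6727·0.0000 + 0.3273·1.4062] = 0.4301; exercise value = 0.0000 ≤ continuation, so V_uu = 0.4301
Node ud (S = 126.9): continuation = 1/1.07·[0.6727·1.4062 + 0.3273·71.1875] = 22.6577; exercise value = 33.1250 > continuation, so V_ud = 33.1250 (exercise)
Node dd (S = 71.05): continuation = 1/1.07·[0.6727·71.1875 + 0.3273·110.2650] = 78.4827; exercise value = 88.9500 > continuation, so V_dd = 88.9500 (exercise)
Node u (S = 181.2): continuation = 1/1.07·[0.6727·0.4301 + 0.3273·33.1250] = 10.4021; exercise value = 0.0000 ≤ continuation, so V_u = 10.4021
Node d (S = 101.5): continuation = 1/1.07·[0.6727·33.1250 + 0.3273·88.9500] = 48.0327; exercise value = 58.5000 > continuation, so V_d = 58.5000 (exercise)
Node 0 (S = 145): continuation = 1/1.07·[0.6727·10.4021 + 0.3273·58.5000] = 24.4329; exercise value = 15.0000 ≤ continuation, so V_0 = 24.4329

£24.43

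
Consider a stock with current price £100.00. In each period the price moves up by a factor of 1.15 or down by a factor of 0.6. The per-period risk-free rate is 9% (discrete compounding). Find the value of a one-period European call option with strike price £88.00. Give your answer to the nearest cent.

Risk-neutral probability p = (1 + 0.09 − 0.6)/(1.15 − 0.6) = 0.4900/0.5500 = 0.8909
Terminal stock prices: S_u = 115, S_d = 60
Terminal payoffs (S − K): max(27, 0) = 27, max(-28, 0) = 0
Node 0 (S = 100): V_0 = 1/1.09·[0.8909·27.0000 + 0.1091·0.0000] = 22.0684

£22.07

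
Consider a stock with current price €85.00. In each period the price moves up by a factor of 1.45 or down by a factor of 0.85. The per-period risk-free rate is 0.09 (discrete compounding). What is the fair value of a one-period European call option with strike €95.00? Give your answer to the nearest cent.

€10.37

Risk-neutral probability p = (1 + 0.09 − 0.85)/(1.45 − 0.85) = 0.2400/0.6000 = 0.4000
Terminal stock prices: S_u = 123.2, S_d = 72.25
Terminal payoffs (S − K): max(28.25, 0) = 28.25, max(-22.75, 0) = 0
Node 0 (S = 85): V_0 = 1/1.09·[0.4000·28.2500 + 0.6000·0.0000] = 10.3670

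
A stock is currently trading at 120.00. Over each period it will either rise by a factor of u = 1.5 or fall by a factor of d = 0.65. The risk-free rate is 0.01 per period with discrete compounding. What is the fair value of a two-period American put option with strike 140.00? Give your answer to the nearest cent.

40.89

Risk-neutral probability p = (1 + 0.01 − 0.65)/(1.5 − 0.65) = 0.3600/0.8500 = 0.4235
Terminal stock prices: S_uu = 270, S_ud = 117, S_dd = 50.7
Terminal payoffs (K − S): max(-130, 0) = 0, max(23, 0) = 23, max(89.3, 0) = 89.3
Node u (S = 180): continuation = 1/1.01·[0.4235·0.0000 + 0.5765·23.0000] = 13.1275; exercise value = 0.0000 ≤ continuation, so V_u = 13.1275
Node d (S = 78): continuation = 1/1.01·[0.4235·23.0000 + 0.5765·89.3000] = 60.6139; exercise value = 62.0000 > continuation, so V_d = 62.0000 (exercise)
Node 0 (S = 120): continuation = 1/1.01·[0.4235·13.1275 + 0.5765·62.0000] = 40.8922; exercise value = 20.0000 ≤ continuation, so V_0 = 40.8922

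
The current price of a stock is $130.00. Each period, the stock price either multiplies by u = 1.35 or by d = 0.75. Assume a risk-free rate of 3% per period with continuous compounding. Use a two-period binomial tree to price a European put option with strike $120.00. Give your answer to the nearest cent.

$12.52

Risk-neutral probability p = (e^0.03 − 0.75)/(1.35 − 0.75) = 0.2805/0.6000 = 0.4674
Terminal stock prices: S_uu = 236.9, S_ud = 131.6, S_dd = 73.12
Terminal payoffs (K − S): max(-116.9, 0) = 0, max(-11.62, 0) = 0, max(46.88, 0) = 46.88
Node u (S = 175.5): V_u = e^(−0.03)·[0.4674·0.0000 + 0.5326·0.0000] = 0.0000
Node d (S = 97.5): V_d = e^(−0.03)·[0.4674·0.0000 + 0.5326·46.8750] = 24.2267
Node 0 (S = 130): V_0 = e^(−0.03)·[0.4674·0.0000 + 0.5326·24.2267] = 12.5212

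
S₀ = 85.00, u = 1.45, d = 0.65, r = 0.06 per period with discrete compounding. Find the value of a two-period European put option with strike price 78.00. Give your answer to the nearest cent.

8.90

Risk-neutral probability p = (1 + 0.06 − 0.65)/(1.45 − 0.65) = 0.4100/0.8000 = 0.5125
Terminal stock prices: S_uu = 178.7, S_ud = 80.11, S_dd = 35.91
Terminal payoffs (K − S): max(-100.7, 0) = 0, max(-2.112, 0) = 0, max(42.09, 0) = 42.09
Node u (S = 123.2): V_u = 1/1.06·[0.5125·0.0000 + 0.4875·0.0000] = 0.0000
Node d (S = 55.25): V_d = 1/1.06·[0.5125·0.0000 + 0.4875·42.0875] = 19.3563
Node 0 (S = 85): V_0 = 1/1.06·[0.5125·0.0000 + 0.4875·19.3563] = 8.9021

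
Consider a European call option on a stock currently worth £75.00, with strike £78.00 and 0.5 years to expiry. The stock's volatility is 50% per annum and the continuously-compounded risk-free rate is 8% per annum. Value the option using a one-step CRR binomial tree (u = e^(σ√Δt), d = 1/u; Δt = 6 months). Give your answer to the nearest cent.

CRR parameters: u = e^(σ√Δt) = e^(0.5·√0.5) = 1.4241, d = 1/u = 0.7022
Per-period rate: rΔt = 0.08·0.5 = 0.04, so R = e^0.04 = 1.0408
Risk-neutral probability p = (e^0.04 − 0.7022)/(1.4241 − 0.7022) = 0.3386/0.7219 = 0.4691
Terminal stock prices: S_u = 106.8, S_d = 52.66
Terminal payoffs (S − K): max(28.81, 0) = 28.81, max(-25.34, 0) = 0
Node 0 (S = 75): V_0 = e^(−0.04)·[0.4691·28.8089 + 0.5309·0.0000] = 12.9830

£12.98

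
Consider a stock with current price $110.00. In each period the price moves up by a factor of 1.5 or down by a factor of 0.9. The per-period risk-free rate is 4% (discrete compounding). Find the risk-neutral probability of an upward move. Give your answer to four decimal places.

Risk-neutral probability p = (1 + 0.04 − 0.9)/(1.5 − 0.9) = 0.1400/0.6000 = 0.2333

p = 0.2333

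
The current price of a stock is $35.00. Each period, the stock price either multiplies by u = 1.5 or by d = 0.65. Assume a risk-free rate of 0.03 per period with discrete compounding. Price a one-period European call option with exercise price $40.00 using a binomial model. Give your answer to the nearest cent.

Risk-neutral probability p = (1 + 0.03 − 0.65)/(1.5 − 0.65) = 0.3800/0.8500 = 0.4471
Terminal stock prices: S_u = 52.5, S_d = 22.75
Terminal payoffs (S − K): max(12.5, 0) = 12.5, max(-17.25, 0) = 0
Node 0 (S = 35): V_0 = 1/1.03·[0.4471·12.5000 + 0.5529·0.0000] = 5.4255

$5.43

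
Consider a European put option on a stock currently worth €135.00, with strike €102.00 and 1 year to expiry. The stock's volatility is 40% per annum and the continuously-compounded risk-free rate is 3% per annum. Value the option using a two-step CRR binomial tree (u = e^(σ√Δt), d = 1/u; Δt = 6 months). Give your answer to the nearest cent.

€7.27

CRR parameters: u = e^(σ√Δt) = e^(0.4·√0.5) = 1.3269, d = 1/u = 0.7536
Per-period rate: rΔt = 0.03·0.5 = 0.015, so R = e^0.015 = 1.0151
Risk-neutral probability p = (e^0.015 − 0.7536)/(1.3269 − 0.7536) = 0.2615/0.5733 = 0.4561
Terminal stock prices: S_uu = 237.7, S_ud = 135, S_dd = 76.68
Terminal payoffs (K − S): max(-135.7, 0) = 0, max(-33, 0) = 0, max(25.32, 0) = 25.32
Node u (S = 179.1): V_u = e^(−0.015)·[0.4561·0.0000 + 0.5439·0.0000] = 0.0000
Node d (S = 101.7): V_d = e^(−0.015)·[0.4561·0.0000 + 0.5439·25.3240] = 13.5681
Node 0 (S = 135): V_0 = e^(−0.015)·[0.4561·0.0000 + 0.5439·13.5681] = 7.2696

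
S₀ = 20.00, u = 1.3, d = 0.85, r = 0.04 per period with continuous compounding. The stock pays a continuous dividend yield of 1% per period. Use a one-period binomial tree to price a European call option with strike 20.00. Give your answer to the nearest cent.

2.31

Per-period risk-free factor R = e^0.04 = 1.0408; dividend-adjusted growth = e^(0.04−0.01) = 1.0305.
Risk-neutral probability p = (1.0305 − 0.85)/(1.3 − 0.85) = 0.1805/0.4500 = 0.4010
Terminal stock prices: S_u = 26, S_d = 17
Terminal payoffs (S − K): max(6, 0) = 6, max(-3, 0) = 0
Node 0 (S = 20): V_0 = e^(−0.04)·[0.4010·6.0000 + 0.5990·0.0000] = 2.3117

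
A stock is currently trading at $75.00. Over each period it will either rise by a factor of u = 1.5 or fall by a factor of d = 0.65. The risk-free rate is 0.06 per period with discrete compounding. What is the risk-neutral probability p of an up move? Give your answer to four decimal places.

p = 0.4824

Risk-neutral probability p = (1 + 0.06 − 0.65)/(1.5 − 0.65) = 0.4100/0.8500 = 0.4824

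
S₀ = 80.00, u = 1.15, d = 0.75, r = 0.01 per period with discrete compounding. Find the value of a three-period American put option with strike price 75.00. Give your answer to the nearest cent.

7.20

Risk-neutral probability p = (1 + 0.01 − 0.75)/(1.15 − 0.75) = 0.2600/0.4000 = 0.6500
Terminal stock prices: S_uuu = 121.7, S_uud = 79.35, S_udd = 51.75, S_ddd = 33.75
Terminal payoffs (K − S): max(-46.67, 0) = 0, max(-4.35, 0) = 0, max(23.25, 0) = 23.25, max(41.25, 0) = 41.25
Node uu (S = 105.8): continuation = 1/1.01·[0.6500·0.0000 + 0.3500·0.0000] = 0.0000; exercise value = 0.0000 ≤ continuation, so V_uu = 0.0000
Node ud (S = 69): continuation = 1/1.01·[0.6500·0.0000 + 0.3500·23.2500] = 8.0569; exercise value = 6.0000 ≤ continuation, so V_ud = 8.0569
Node dd (S = 45): continuation = 1/1.01·[0.6500·23.2500 + 0.3500·41.2500] = 29.2574; exercise value = 30.0000 > continuation, so V_dd = 30.0000 (exercise)
Node u (S = 92): continuation = 1/1.01·[0.6500·0.0000 + 0.3500·8.0569] = 2.7920; exercise value = 0.0000 ≤ continuation, so V_u = 2.7920
Node d (S = 60): continuation = 1/1.01·[0.6500·8.0569 + 0.3500·30.0000] = 15.5812; exercise value = 15.0000 ≤ continuation, so V_d = 15.5812
Node 0 (S = 80): continuation = 1/1.01·[0.6500·2.7920 + 0.3500·15.5812] = 7.1963; exercise value = 0.0000 ≤ continuation, so V_0 = 7.1963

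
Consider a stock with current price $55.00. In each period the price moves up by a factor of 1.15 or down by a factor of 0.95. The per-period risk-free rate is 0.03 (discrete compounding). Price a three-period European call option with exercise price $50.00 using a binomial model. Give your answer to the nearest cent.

$9.81

Risk-neutral probability p = (1 + 0.03 − 0.95)/(1.15 − 0.95) = 0.0800/0.2000 = 0.4000
Terminal stock prices: S_uuu = 83.65, S_uud = 69.1, S_udd = 57.08, S_ddd = 47.16
Terminal payoffs (S − K): max(33.65, 0) = 33.65, max(19.1, 0) = 19.1, max(7.083, 0) = 7.083, max(-2.844, 0) = 0
Node uu (S = 72.74): V_uu = 1/1.03·[0.4000·33.6481 + 0.6000·19.1006] = 24.1938
Node ud (S = 60.09): V_ud = 1/1.03·[0.4000·19.1006 + 0.6000·7.0831] = 11.5438
Node dd (S = 49.64): V_dd = 1/1.03·[0.4000·7.0831 + 0.6000·0.0000] = 2.7507
Node u (S = 63.25): V_u = 1/1.03·[0.4000·24.1938 + 0.6000·11.5438] = 16.1202
Node d (S = 52.25): V_d = 1/1.03·[0.4000·11.5438 + 0.6000·2.7507] = 6.0854
Node 0 (S = 55): V_0 = 1/1.03·[0.4000·16.1202 + 0.6000·6.0854] = 9.8052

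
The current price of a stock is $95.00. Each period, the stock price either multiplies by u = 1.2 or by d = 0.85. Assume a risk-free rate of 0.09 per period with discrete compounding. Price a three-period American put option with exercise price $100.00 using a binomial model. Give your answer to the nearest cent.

Risk-neutral probability p = (1 + 0.09 − 0.85)/(1.2 − 0.85) = 0.2400/0.3500 = 0.6857
Terminal stock prices: S_uuu = 164.2, S_uud = 116.3, S_udd = 82.36, S_ddd = 58.34
Terminal payoffs (K − S): max(-64.16, 0) = 0, max(-16.28, 0) = 0, max(17.64, 0) = 17.64, max(41.66, 0) = 41.66
Node uu (S = 136.8): continuation = 1/1.09·[0.6857·0.0000 + 0.3143·0.0000] = 0.0000; exercise value = 0.0000 ≤ continuation, so V_uu = 0.0000
Node ud (S = 96.9): continuation = 1/1.09·[0.6857·0.0000 + 0.3143·17.6350] = 5.0848; exercise value = 3.1000 ≤ continuation, so V_ud = 5.0848
Node dd (S = 68.64): continuation = 1/1.09·[0.6857·17.6350 + 0.3143·41.6581] = 23.1056; exercise value = 31.3625 > continuation, so V_dd = 31.3625 (exercise)
Node u (S = 114): continuation = 1/1.09·[0.6857·0.0000 + 0.3143·5.0848] = 1.4661; exercise value = 0.0000 ≤ continuation, so V_u = 1.4661
Node d (S = 80.75): continuation = 1/1.09·[0.6857·5.0848 + 0.3143·31.3625] = 12.2417; exercise value = 19.2500 > continuation, so V_d = 19.2500 (exercise)
Node 0 (S = 95): continuation = 1/1.09·[0.6857·1.4661 + 0.3143·19.2500] = 6.4728; exercise value = 5.0000 ≤ continuation, so V_0 = 6.4728

$6.47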